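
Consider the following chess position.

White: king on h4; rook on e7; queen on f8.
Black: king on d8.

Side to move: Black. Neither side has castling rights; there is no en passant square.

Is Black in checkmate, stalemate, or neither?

Black to move; black king on d8.
In check: yes, from the white queen on f8.
King squares — c7: attacked by Re7; d7: attacked by Re7; e7: attacked by Qf8; c8: attacked by Qf8; e8: attacked by Re7.
Legal moves for Black: none.
In check with no legal moves → checkmate.

checkmate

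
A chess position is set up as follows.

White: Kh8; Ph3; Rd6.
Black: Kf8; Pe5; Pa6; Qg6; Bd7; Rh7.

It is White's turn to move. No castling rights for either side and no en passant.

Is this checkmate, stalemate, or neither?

checkmate

White to move; white king on h8.
In check: yes, from the black rook on h7.
King squares — g7: attacked by Qg6; h7: attacked by Qg6; g8: attacked by Qg6.
Legal moves for White: none.
In check with no legal moves → checkmate.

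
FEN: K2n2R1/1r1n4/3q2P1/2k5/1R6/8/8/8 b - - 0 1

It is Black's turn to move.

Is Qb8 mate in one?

After Qb8: white king on a8; in check: yes, from the black queen on b8.
King squares — a7: attacked by Rb7; b7: attacked by Qb8; b8: attacked by Rb7.
White has no legal moves → checkmate.

yes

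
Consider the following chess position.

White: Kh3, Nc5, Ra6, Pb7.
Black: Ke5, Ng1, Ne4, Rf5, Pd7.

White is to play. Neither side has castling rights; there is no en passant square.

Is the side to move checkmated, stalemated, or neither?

neither

White to move; white king on h3.
In check: yes, from the black knight on g1.
King squares — g2: available; h2: available; g3: attacked by Ne4; g4: available; h4: available.
Legal moves for White: Kh4, Kg4, Kh2, Kg2.
White is in check but has 4 legal moves → neither.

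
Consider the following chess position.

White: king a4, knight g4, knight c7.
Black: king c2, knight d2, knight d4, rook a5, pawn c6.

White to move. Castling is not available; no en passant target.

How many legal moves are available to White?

2

White to move; king on a4.
In check: yes, from the black rook on a5.
Legal moves: Kxa5, Kb4.
Count: 2.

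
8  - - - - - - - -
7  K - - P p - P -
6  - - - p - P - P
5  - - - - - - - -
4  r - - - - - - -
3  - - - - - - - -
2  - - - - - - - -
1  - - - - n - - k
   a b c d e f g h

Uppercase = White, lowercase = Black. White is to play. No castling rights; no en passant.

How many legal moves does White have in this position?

White to move; king on a7.
In check: yes, from the black rook on a4.
Legal moves: Kb8, Kb7, Kb6.
Count: 3.

3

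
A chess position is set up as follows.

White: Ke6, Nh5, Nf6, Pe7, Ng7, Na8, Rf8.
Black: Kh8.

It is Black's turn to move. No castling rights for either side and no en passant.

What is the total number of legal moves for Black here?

Black to move; king on h8.
In check: yes, from the white rook on f8.
Legal moves: none.
Count: 0.

0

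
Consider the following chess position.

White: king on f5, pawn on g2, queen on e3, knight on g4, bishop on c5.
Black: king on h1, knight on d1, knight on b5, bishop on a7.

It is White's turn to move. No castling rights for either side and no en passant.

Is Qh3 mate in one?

After Qh3: black king on h1; in check: yes, from the white queen on h3.
King squares — g1: attacked by Bc5; g2: attacked by Qh3; h2: attacked by Qh3.
Black has no legal moves → checkmate.

yes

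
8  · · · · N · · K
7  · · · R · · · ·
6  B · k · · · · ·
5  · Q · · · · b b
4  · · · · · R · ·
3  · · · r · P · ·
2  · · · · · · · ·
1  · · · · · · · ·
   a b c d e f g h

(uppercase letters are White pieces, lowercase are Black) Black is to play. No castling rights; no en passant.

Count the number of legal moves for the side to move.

0

Black to move; king on c6.
In check: yes, from the white queen on b5.
Legal moves: none.
Count: 0.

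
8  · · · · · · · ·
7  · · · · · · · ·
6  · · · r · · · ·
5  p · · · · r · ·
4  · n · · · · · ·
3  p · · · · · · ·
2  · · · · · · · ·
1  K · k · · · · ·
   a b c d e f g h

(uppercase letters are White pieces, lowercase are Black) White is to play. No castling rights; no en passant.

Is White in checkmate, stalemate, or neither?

stalemate

White to move; white king on a1.
In check: no.
King squares — b1: attacked by Kc1; a2: attacked by Nb4; b2: attacked by Kc1.
Legal moves for White: none.
Not in check and no legal moves → stalemate.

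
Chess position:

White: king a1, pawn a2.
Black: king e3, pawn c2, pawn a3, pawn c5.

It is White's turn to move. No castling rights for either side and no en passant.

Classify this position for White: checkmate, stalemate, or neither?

stalemate

White to move; white king on a1.
In check: no.
King squares — b1: attacked by Pc2; a2: own pawn; b2: attacked by Pa3.
Legal moves for White: none.
Not in check and no legal moves → stalemate.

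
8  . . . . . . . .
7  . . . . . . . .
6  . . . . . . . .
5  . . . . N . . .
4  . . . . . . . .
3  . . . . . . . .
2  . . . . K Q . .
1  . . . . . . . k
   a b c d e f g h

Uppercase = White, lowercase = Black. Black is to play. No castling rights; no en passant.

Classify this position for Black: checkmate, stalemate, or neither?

stalemate

Black to move; black king on h1.
In check: no.
King squares — g1: attacked by Qf2; g2: attacked by Qf2; h2: attacked by Qf2.
Legal moves for Black: none.
Not in check and no legal moves → stalemate.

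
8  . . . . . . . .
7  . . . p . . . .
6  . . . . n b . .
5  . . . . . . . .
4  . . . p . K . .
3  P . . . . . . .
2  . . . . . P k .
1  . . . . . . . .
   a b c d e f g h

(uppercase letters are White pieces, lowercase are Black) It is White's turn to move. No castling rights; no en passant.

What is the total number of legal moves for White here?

White to move; king on f4.
In check: yes, from the black knight on e6.
Legal moves: Kf5, Kg4, Ke4.
Count: 3.

3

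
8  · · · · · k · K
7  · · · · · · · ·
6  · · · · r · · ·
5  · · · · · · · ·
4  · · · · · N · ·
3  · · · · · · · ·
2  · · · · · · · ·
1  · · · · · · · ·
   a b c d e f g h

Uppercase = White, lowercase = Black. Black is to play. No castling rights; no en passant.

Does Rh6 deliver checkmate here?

yes

After Rh6: white king on h8; in check: yes, from the black rook on h6.
King squares — g7: attacked by Kf8; h7: attacked by Rh6; g8: attacked by Kf8.
White has no legal moves → checkmate.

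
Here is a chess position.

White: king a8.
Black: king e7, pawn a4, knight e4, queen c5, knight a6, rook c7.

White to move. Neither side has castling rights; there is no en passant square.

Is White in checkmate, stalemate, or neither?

stalemate

White to move; white king on a8.
In check: no.
King squares — a7: attacked by Qc5; b7: attacked by Rc7; b8: attacked by Na6.
Legal moves for White: none.
Not in check and no legal moves → stalemate.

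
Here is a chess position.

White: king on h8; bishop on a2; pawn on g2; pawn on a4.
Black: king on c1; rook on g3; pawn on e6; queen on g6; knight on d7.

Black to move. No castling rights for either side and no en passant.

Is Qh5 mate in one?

yes

After Qh5: white king on h8; in check: yes, from the black queen on h5.
King squares — g7: attacked by Rg3; h7: attacked by Qh5; g8: attacked by Rg3.
White has no legal moves → checkmate.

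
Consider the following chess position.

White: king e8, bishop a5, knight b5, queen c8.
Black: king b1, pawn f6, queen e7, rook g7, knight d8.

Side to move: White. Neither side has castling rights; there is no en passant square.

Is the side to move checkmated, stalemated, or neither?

checkmate

White to move; white king on e8.
In check: yes, from the black queen on e7.
King squares — d7: attacked by Qe7; e7: attacked by Rg7; f7: attacked by Qe7; d8: attacked by Qe7; f8: attacked by Qe7.
Legal moves for White: none.
In check with no legal moves → checkmate.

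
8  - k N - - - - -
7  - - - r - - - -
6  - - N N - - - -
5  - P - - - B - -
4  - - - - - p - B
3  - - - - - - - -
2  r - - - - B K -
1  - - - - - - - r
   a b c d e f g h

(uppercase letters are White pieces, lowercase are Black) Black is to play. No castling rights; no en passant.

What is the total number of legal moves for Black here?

2

Black to move; king on b8.
In check: yes, from the white knight on c6.
Legal moves: Ka8, Kc7.
Count: 2.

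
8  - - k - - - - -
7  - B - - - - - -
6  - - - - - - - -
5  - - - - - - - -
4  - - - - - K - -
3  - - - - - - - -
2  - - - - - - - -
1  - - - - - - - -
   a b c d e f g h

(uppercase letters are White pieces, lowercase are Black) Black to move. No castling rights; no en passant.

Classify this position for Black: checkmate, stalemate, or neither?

neither

Black to move; black king on c8.
In check: yes, from the white bishop on b7.
Legal moves for Black: Kd8, Kb8, Kd7, Kc7, Kxb7.
Black is in check but has 5 legal moves → neither.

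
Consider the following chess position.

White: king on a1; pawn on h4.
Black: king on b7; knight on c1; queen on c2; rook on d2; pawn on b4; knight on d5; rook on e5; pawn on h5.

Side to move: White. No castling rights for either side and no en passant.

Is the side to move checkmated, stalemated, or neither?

White to move; white king on a1.
In check: no.
King squares — b1: attacked by Qc2; a2: attacked by Nc1; b2: attacked by Qc2.
Legal moves for White: none.
Not in check and no legal moves → stalemate.

stalemate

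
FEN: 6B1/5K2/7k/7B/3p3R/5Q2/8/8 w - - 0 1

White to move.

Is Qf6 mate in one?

After Qf6: black king on h6; in check: yes, from the white queen on f6.
King squares — g5: attacked by Qf6; h5: attacked by Rh4; g6: attacked by Bh5; g7: attacked by Qf6; h7: attacked by Bg8.
Black has no legal moves → checkmate.

yes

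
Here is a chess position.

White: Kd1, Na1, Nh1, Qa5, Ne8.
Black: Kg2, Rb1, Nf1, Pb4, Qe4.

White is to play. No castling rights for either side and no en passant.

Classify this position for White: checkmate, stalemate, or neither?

checkmate

White to move; white king on d1.
In check: yes, from the black rook on b1.
King squares — c1: attacked by Rb1; e1: attacked by Rb1; c2: attacked by Qe4; d2: attacked by Nf1; e2: attacked by Qe4.
Legal moves for White: none.
In check with no legal moves → checkmate.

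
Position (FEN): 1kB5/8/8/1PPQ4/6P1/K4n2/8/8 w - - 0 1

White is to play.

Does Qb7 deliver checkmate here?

After Qb7: black king on b8; in check: yes, from the white queen on b7.
King squares — a7: attacked by Qb7; b7: attacked by Bc8; c7: attacked by Qb7; a8: attacked by Qb7; c8: attacked by Qb7.
Black has no legal moves → checkmate.

yes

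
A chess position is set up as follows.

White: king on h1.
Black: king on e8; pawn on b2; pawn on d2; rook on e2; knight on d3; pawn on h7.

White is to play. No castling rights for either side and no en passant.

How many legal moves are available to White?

White to move; king on h1.
In check: no.
Legal moves: Kg1.
Count: 1.

1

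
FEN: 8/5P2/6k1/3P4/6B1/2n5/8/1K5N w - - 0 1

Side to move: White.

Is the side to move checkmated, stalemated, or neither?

neither

White to move; white king on b1.
In check: yes, from the black knight on c3.
King squares — a1: available; c1: available; a2: attacked by Nc3; b2: available; c2: available.
Legal moves for White: Kc2, Kb2, Kc1, Ka1.
White is in check but has 4 legal moves → neither.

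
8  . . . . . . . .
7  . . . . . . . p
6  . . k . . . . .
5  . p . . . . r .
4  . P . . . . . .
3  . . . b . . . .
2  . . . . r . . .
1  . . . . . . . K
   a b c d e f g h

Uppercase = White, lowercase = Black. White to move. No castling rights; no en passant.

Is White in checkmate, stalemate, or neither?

White to move; white king on h1.
In check: no.
King squares — g1: attacked by Rg5; g2: attacked by Re2; h2: attacked by Re2.
Legal moves for White: none.
Not in check and no legal moves → stalemate.

stalemate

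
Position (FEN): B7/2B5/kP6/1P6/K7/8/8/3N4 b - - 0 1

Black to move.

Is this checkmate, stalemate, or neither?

Black to move; black king on a6.
In check: yes, from the white pawn on b5.
King squares — a5: attacked by Ka4; b5: attacked by Ka4; b6: attacked by Bc7; a7: attacked by Pb6; b7: attacked by Ba8.
Legal moves for Black: none.
In check with no legal moves → checkmate.

checkmate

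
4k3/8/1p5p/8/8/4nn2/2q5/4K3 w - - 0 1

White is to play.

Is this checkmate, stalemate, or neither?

White to move; white king on e1.
In check: yes, from the black knight on f3.
King squares — d1: attacked by Qc2; f1: attacked by Ne3; d2: attacked by Qc2; e2: attacked by Qc2; f2: attacked by Qc2.
Legal moves for White: none.
In check with no legal moves → checkmate.

checkmate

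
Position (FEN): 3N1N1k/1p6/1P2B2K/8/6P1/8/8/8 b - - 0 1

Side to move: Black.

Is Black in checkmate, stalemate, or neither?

stalemate

Black to move; black king on h8.
In check: no.
King squares — g7: attacked by Kh6; h7: attacked by Kh6; g8: attacked by Be6.
Legal moves for Black: none.
Not in check and no legal moves → stalemate.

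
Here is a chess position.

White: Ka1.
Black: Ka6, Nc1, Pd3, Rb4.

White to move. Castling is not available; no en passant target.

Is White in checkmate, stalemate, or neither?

stalemate

White to move; white king on a1.
In check: no.
King squares — b1: attacked by Rb4; a2: attacked by Nc1; b2: attacked by Rb4.
Legal moves for White: none.
Not in check and no legal moves → stalemate.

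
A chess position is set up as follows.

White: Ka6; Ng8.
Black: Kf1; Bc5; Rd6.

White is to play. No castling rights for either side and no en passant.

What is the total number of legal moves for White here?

3

White to move; king on a6.
In check: yes, from the black rook on d6.
Legal moves: Kb7, Kb5, Ka5.
Count: 3.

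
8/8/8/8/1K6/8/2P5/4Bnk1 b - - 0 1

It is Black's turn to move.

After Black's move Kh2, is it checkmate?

After Kh2: white king on b4; in check: no.
White is not in check, so this cannot be checkmate.

no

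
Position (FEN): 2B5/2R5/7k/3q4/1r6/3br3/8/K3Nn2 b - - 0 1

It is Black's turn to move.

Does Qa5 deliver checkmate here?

yes

After Qa5: white king on a1; in check: yes, from the black queen on a5.
King squares — b1: attacked by Bd3; a2: attacked by Qa5; b2: attacked by Rb4.
White has no legal moves → checkmate.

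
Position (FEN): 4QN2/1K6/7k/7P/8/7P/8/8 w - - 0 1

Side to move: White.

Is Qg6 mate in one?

After Qg6: black king on h6; in check: yes, from the white queen on g6.
King squares — g5: attacked by Qg6; h5: attacked by Qg6; g6: attacked by Ph5; g7: attacked by Qg6; h7: attacked by Qg6.
Black has no legal moves → checkmate.

yes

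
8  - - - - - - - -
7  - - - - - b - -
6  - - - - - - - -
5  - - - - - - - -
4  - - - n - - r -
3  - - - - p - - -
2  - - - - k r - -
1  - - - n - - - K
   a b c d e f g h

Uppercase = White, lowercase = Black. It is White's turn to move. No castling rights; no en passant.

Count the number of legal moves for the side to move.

White to move; king on h1.
In check: no.
Legal moves: none.
Count: 0.

0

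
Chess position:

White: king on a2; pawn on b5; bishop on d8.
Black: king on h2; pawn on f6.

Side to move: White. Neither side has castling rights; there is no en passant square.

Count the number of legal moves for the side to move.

11

White to move; king on a2.
In check: no.
Legal moves: Be7, Bc7+, Bxf6, Bb6, Ba5, Kb3, Ka3, Kb2, Kb1, Ka1, b6.
Count: 11.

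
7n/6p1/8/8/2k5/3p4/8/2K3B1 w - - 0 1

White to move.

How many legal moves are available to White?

White to move; king on c1.
In check: no.
Legal moves: Ba7, Bb6, Bc5, Bd4, Be3, Bh2, Bf2, Kd2, Kb2, Kd1, Kb1.
Count: 11.

11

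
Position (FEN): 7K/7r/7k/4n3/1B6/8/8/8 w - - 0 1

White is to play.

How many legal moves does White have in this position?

White to move; king on h8.
In check: yes, from the black rook on h7.
Legal moves: Kg8.
Count: 1.

1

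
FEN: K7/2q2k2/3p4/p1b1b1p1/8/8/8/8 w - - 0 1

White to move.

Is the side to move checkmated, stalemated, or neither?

stalemate

White to move; white king on a8.
In check: no.
King squares — a7: attacked by Bc5; b7: attacked by Qc7; b8: attacked by Qc7.
Legal moves for White: none.
Not in check and no legal moves → stalemate.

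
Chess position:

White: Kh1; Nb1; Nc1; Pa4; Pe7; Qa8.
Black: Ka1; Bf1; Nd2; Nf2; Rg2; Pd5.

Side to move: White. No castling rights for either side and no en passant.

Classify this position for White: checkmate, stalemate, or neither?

checkmate

White to move; white king on h1.
In check: yes, from the black knight on f2.
King squares — g1: attacked by Rg2; g2: attacked by Bf1; h2: attacked by Rg2.
Legal moves for White: none.
In check with no legal moves → checkmate.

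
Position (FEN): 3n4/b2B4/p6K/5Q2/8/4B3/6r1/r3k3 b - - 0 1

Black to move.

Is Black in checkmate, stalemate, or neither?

Black to move; black king on e1.
In check: no.
Legal moves for Black include: Nf7+, Nb7, Ne6, Nc6, Bb8, Bb6, Bc5, Bd4, Bxe3+, Rg8, Rg7, Rg6+, Rg5, Rg4, Rg3, Rh2+, Rf2, Re2, ... (list truncated; more exist).
Black has legal moves and is not in check → neither.

neither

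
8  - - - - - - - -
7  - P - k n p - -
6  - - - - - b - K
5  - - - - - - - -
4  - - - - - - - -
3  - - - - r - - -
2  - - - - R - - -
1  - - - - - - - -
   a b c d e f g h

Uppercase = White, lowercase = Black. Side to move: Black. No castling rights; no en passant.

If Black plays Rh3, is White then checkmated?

After Rh3: white king on h6; in check: yes, from the black rook on h3.
King squares — g5: attacked by Bf6; h5: attacked by Rh3; g6: attacked by Ne7; g7: attacked by Bf6; h7: attacked by Rh3.
White has no legal moves → checkmate.

yes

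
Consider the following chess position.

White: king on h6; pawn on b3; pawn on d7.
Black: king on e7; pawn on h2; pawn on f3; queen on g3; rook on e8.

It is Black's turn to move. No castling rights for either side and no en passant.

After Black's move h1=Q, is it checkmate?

yes

After h1=Q: white king on h6; in check: yes, from the black queen on h1.
King squares — g5: attacked by Qg3; h5: attacked by Qh1; g6: attacked by Qg3; g7: attacked by Qg3; h7: attacked by Qh1.
White has no legal moves → checkmate.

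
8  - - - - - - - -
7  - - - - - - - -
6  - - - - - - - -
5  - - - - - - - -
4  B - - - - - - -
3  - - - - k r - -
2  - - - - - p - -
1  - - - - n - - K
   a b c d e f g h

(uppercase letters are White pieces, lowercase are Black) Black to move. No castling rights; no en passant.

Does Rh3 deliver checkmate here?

yes

After Rh3: white king on h1; in check: yes, from the black rook on h3.
King squares — g1: attacked by Pf2; g2: attacked by Ne1; h2: attacked by Rh3.
White has no legal moves → checkmate.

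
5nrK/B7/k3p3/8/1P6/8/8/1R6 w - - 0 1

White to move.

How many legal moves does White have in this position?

White to move; king on h8.
In check: yes, from the black rook on g8.
Legal moves: Kxg8.
Count: 1.

1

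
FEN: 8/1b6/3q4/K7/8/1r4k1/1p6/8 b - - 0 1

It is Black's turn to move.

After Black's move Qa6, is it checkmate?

After Qa6: white king on a5; in check: yes, from the black queen on a6.
King squares — a4: attacked by Qa6; b4: attacked by Rb3; b5: attacked by Rb3; a6: attacked by Bb7; b6: attacked by Rb3.
White has no legal moves → checkmate.

yes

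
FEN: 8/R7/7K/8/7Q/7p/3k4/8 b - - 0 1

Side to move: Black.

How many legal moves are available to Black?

Black to move; king on d2.
In check: no.
Legal moves: Ke3, Kd3, Kc3, Ke2, Kc2, Kd1, Kc1, h2.
Count: 8.

8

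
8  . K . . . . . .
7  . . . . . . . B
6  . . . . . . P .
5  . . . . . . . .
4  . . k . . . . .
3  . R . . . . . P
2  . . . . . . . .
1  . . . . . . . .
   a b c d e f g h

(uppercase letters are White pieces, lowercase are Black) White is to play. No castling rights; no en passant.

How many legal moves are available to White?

White to move; king on b8.
In check: no.
Legal moves: Kc8, Ka8, Kc7, Kb7, Ka7, Bg8+, Rb7, Rb6, Rb5, Rb4+, Rg3, Rf3, Re3, Rd3, Rc3+, Ra3, Rb2, Rb1, g7, h4.
Count: 20.

20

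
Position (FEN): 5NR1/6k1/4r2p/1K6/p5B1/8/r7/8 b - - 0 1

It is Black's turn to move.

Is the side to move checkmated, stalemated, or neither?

Black to move; black king on g7.
In check: yes, from the white rook on g8.
Legal moves for Black: Kxg8, Kf7, Kf6.
Black is in check but has 3 legal moves → neither.

neither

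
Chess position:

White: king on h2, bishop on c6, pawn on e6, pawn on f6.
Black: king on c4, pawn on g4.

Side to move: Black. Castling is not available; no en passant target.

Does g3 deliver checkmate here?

After g3: white king on h2; in check: yes, from the black pawn on g3.
White has 5 legal replies: Kh3, Kxg3, Kg2, Kh1, Kg1.
In check but a legal move exists → not checkmate.

no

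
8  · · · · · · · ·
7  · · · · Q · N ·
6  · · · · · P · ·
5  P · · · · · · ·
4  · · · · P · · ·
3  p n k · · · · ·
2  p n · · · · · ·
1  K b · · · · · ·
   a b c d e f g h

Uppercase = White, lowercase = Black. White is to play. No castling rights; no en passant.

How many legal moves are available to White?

0

White to move; king on a1.
In check: yes, from the black knight on b3.
Legal moves: none.
Count: 0.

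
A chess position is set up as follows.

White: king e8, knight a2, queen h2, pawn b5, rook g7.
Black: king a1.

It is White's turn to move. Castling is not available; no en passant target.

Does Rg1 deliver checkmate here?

yes

After Rg1: black king on a1; in check: yes, from the white rook on g1.
King squares — b1: attacked by Rg1; a2: attacked by Qh2; b2: attacked by Qh2.
Black has no legal moves → checkmate.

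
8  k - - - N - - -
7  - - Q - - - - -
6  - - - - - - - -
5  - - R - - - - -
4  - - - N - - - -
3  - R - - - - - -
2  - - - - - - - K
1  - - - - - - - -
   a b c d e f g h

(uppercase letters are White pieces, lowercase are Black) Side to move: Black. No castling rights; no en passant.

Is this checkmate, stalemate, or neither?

stalemate

Black to move; black king on a8.
In check: no.
King squares — a7: attacked by Qc7; b7: attacked by Rb3; b8: attacked by Rb3.
Legal moves for Black: none.
Not in check and no legal moves → stalemate.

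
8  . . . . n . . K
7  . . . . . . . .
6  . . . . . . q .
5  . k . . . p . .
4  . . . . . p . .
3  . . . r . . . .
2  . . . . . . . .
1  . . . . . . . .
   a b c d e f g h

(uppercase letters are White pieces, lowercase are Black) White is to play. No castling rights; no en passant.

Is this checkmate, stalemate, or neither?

White to move; white king on h8.
In check: no.
King squares — g7: attacked by Qg6; h7: attacked by Qg6; g8: attacked by Qg6.
Legal moves for White: none.
Not in check and no legal moves → stalemate.

stalemate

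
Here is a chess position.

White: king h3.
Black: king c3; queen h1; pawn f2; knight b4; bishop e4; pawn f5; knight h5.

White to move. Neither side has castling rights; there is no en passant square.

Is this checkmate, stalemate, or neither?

checkmate

White to move; white king on h3.
In check: yes, from the black queen on h1.
King squares — g2: attacked by Qh1; h2: attacked by Qh1; g3: attacked by Nh5; g4: attacked by Pf5; h4: attacked by Qh1.
Legal moves for White: none.
In check with no legal moves → checkmate.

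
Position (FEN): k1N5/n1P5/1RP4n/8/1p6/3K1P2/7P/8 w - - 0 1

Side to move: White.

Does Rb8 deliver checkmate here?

yes

After Rb8: black king on a8; in check: yes, from the white rook on b8.
King squares — a7: own knight; b7: attacked by Pc6; b8: attacked by Pc7.
Black has no legal moves → checkmate.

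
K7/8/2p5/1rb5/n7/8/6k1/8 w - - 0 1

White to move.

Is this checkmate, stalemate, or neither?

White to move; white king on a8.
In check: no.
King squares — a7: attacked by Bc5; b7: attacked by Rb5; b8: attacked by Rb5.
Legal moves for White: none.
Not in check and no legal moves → stalemate.

stalemate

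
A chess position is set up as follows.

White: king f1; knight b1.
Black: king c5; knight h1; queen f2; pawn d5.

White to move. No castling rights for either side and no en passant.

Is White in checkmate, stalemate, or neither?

White to move; white king on f1.
In check: yes, from the black queen on f2.
King squares — e1: attacked by Qf2; g1: attacked by Qf2; e2: attacked by Qf2; f2: attacked by Nh1; g2: attacked by Qf2.
Legal moves for White: none.
In check with no legal moves → checkmate.

checkmate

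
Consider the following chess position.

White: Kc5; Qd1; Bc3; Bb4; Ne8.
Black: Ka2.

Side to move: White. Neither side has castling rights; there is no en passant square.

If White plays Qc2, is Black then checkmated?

yes

After Qc2: black king on a2; in check: yes, from the white queen on c2.
King squares — a1: attacked by Bc3; b1: attacked by Qc2; b2: attacked by Qc2; a3: attacked by Bb4; b3: attacked by Qc2.
Black has no legal moves → checkmate.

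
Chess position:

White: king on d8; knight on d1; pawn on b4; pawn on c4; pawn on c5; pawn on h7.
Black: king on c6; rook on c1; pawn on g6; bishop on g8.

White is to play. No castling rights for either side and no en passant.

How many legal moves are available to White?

White to move; king on d8.
In check: no.
Legal moves: Ke8, Kc8, Ke7, Ne3, Nc3, Nf2, Nb2, hxg8=Q, hxg8=R, hxg8=B, hxg8=N, h8=Q, h8=R, h8=B, h8=N, b5+.
Count: 16.

16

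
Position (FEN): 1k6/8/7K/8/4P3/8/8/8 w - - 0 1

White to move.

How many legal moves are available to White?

White to move; king on h6.
In check: no.
Legal moves: Kh7, Kg7, Kg6, Kh5, Kg5, e5.
Count: 6.

6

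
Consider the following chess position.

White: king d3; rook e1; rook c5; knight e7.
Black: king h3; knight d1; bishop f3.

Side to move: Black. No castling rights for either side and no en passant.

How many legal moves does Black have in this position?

19

Black to move; king on h3.
In check: no.
Legal moves: Kh4, Kg4, Kg3, Kh2, Kg2, Ba8, Bb7, Bc6, Bh5, Bd5, Bg4, Be4+, Bg2, Be2+, Bh1, Ne3, Nc3, Nf2+, Nb2+.
Count: 19.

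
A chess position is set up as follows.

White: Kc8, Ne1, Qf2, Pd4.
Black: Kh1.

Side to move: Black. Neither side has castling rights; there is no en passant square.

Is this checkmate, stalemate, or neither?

stalemate

Black to move; black king on h1.
In check: no.
King squares — g1: attacked by Qf2; g2: attacked by Ne1; h2: attacked by Qf2.
Legal moves for Black: none.
Not in check and no legal moves → stalemate.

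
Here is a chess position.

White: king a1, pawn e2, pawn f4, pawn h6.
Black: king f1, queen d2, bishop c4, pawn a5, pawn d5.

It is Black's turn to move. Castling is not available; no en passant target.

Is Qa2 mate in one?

After Qa2: white king on a1; in check: yes, from the black queen on a2.
King squares — b1: attacked by Qa2; a2: attacked by Bc4; b2: attacked by Qa2.
White has no legal moves → checkmate.

yes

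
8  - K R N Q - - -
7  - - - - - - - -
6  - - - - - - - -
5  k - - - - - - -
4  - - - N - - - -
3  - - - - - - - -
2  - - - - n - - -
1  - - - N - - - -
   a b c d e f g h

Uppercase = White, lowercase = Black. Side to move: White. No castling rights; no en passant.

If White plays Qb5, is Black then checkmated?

After Qb5: black king on a5; in check: yes, from the white queen on b5.
King squares — a4: attacked by Qb5; b4: attacked by Qb5; b5: attacked by Nd4; a6: attacked by Qb5; b6: attacked by Qb5.
Black has no legal moves → checkmate.

yes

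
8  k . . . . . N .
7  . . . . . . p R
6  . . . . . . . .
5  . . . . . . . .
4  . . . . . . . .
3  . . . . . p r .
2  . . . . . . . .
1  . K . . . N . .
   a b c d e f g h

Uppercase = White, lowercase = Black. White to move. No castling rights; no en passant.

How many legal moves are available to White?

20

White to move; king on b1.
In check: no.
Legal moves: Ne7, Nh6, Nf6, Rh8, Rxg7, Rh6, Rh5, Rh4, Rh3, Rh2, Rh1, Nxg3, Ne3, Nh2, Nd2, Kc2, Kb2, Ka2, Kc1, Ka1.
Count: 20.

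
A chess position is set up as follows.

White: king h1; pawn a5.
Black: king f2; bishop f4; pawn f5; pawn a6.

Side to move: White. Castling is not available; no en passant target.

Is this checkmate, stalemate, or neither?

White to move; white king on h1.
In check: no.
King squares — g1: attacked by Kf2; g2: attacked by Kf2; h2: attacked by Bf4.
Legal moves for White: none.
Not in check and no legal moves → stalemate.

stalemate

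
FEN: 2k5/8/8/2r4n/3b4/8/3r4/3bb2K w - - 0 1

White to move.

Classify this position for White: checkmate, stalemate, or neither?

White to move; white king on h1.
In check: no.
King squares — g1: attacked by Bd4; g2: attacked by Rd2; h2: attacked by Rd2.
Legal moves for White: none.
Not in check and no legal moves → stalemate.

stalemate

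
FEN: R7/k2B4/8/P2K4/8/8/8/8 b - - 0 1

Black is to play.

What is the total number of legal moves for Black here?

2

Black to move; king on a7.
In check: yes, from the white rook on a8.
Legal moves: Kxa8, Kb7.
Count: 2.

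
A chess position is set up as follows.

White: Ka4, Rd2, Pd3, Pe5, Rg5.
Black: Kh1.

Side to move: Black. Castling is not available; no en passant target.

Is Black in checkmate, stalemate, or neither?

Black to move; black king on h1.
In check: no.
King squares — g1: attacked by Rg5; g2: attacked by Rd2; h2: attacked by Rd2.
Legal moves for Black: none.
Not in check and no legal moves → stalemate.

stalemate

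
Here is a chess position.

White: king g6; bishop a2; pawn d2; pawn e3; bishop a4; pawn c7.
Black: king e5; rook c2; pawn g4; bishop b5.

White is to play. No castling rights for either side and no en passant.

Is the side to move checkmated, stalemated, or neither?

White to move; white king on g6.
In check: no.
Legal moves for White include: Kh7, Kg7, Kf7, Kh6, Kh5, Kg5, Bxb5, B4b3, Bxc2, Bg8, Bf7, Be6, Bd5, Bc4, B2b3, Bb1, c8=Q, c8=R, ... (list truncated; more exist).
White has legal moves and is not in check → neither.

neither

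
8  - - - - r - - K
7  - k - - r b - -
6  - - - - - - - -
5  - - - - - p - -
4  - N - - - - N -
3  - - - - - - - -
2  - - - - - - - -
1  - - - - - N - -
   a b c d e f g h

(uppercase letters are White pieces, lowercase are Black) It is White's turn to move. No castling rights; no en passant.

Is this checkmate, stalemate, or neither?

White to move; white king on h8.
In check: yes, from the black rook on e8.
Legal moves for White: Kh7, Kg7.
White is in check but has 2 legal moves → neither.

neither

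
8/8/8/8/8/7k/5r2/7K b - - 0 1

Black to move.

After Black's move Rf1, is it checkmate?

yes

After Rf1: white king on h1; in check: yes, from the black rook on f1.
King squares — g1: attacked by Rf1; g2: attacked by Kh3; h2: attacked by Kh3.
White has no legal moves → checkmate.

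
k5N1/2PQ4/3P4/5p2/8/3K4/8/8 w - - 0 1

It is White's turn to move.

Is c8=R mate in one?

After c8=R: black king on a8; in check: yes, from the white rook on c8.
King squares — a7: attacked by Qd7; b7: attacked by Qd7; b8: attacked by Rc8.
Black has no legal moves → checkmate.

yes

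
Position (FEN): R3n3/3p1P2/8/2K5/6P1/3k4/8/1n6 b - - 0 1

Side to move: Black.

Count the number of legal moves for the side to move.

Black to move; king on d3.
In check: no.
Legal moves: Ng7, Nc7, Nf6, Nd6, Ke4, Ke3, Kc3, Ke2, Kd2, Kc2, Nc3, Na3, Nd2, d6+, d5.
Count: 15.

15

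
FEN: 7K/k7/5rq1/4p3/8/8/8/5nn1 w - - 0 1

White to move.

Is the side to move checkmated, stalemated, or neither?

stalemate

White to move; white king on h8.
In check: no.
King squares — g7: attacked by Qg6; h7: attacked by Qg6; g8: attacked by Qg6.
Legal moves for White: none.
Not in check and no legal moves → stalemate.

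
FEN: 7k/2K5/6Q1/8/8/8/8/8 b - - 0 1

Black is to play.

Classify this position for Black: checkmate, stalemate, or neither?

Black to move; black king on h8.
In check: no.
King squares — g7: attacked by Qg6; h7: attacked by Qg6; g8: attacked by Qg6.
Legal moves for Black: none.
Not in check and no legal moves → stalemate.

stalemate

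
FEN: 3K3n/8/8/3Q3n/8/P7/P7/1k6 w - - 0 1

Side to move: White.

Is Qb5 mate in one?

After Qb5: black king on b1; in check: yes, from the white queen on b5.
Black has 4 legal replies: Kc2, Kxa2, Kc1, Ka1.
In check but a legal move exists → not checkmate.

no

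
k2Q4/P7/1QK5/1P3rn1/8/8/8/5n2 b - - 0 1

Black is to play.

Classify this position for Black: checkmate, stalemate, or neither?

checkmate

Black to move; black king on a8.
In check: yes, from the white queen on d8.
King squares — a7: attacked by Qb6; b7: attacked by Qb6; b8: attacked by Qb6.
Legal moves for Black: none.
In check with no legal moves → checkmate.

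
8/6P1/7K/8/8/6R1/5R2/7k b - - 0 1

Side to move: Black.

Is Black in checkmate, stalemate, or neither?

Black to move; black king on h1.
In check: no.
King squares — g1: attacked by Rg3; g2: attacked by Rf2; h2: attacked by Rf2.
Legal moves for Black: none.
Not in check and no legal moves → stalemate.

stalemate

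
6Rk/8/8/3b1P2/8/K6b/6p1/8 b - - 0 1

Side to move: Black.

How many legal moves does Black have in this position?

3

Black to move; king on h8.
In check: yes, from the white rook on g8.
Legal moves: Kxg8, Kh7, Bxg8.
Count: 3.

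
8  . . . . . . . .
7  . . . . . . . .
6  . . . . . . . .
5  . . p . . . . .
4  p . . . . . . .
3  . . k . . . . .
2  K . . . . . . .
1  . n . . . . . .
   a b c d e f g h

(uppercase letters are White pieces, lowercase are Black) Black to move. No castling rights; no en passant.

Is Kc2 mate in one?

After Kc2: white king on a2; in check: no.
White is not in check, so this cannot be checkmate.

no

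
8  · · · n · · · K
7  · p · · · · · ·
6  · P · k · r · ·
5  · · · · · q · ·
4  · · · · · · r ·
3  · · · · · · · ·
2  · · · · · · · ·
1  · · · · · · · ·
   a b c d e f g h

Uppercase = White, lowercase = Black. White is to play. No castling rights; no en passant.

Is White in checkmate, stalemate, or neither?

stalemate

White to move; white king on h8.
In check: no.
King squares — g7: attacked by Rg4; h7: attacked by Qf5; g8: attacked by Rg4.
Legal moves for White: none.
Not in check and no legal moves → stalemate.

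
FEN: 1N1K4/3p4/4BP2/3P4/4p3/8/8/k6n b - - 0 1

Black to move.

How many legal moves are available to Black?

Black to move; king on a1.
In check: no.
Legal moves: Ng3, Nf2, Kb2, Ka2, Kb1, dxe6, d6, e3.
Count: 8.

8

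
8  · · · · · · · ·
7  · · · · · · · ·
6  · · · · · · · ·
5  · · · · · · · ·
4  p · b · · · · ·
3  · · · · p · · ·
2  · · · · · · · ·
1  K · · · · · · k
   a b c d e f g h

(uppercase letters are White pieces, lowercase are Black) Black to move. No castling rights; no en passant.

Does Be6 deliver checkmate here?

no

After Be6: white king on a1; in check: no.
White is not in check, so this cannot be checkmate.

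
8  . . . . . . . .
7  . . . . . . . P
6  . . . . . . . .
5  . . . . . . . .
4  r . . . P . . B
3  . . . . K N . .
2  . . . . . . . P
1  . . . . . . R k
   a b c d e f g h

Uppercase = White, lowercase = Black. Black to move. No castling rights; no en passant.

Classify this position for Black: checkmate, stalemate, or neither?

Black to move; black king on h1.
In check: yes, from the white rook on g1.
King squares — g1: attacked by Nf3; g2: attacked by Rg1; h2: attacked by Nf3.
Legal moves for Black: none.
In check with no legal moves → checkmate.

checkmate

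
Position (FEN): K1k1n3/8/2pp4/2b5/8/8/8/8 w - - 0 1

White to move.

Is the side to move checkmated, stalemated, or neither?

stalemate

White to move; white king on a8.
In check: no.
King squares — a7: attacked by Bc5; b7: attacked by Kc8; b8: attacked by Kc8.
Legal moves for White: none.
Not in check and no legal moves → stalemate.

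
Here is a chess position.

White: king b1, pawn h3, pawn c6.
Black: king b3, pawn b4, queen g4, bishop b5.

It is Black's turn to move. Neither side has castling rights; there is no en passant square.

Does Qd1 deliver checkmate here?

yes

After Qd1: white king on b1; in check: yes, from the black queen on d1.
King squares — a1: attacked by Qd1; c1: attacked by Qd1; a2: attacked by Kb3; b2: attacked by Kb3; c2: attacked by Qd1.
White has no legal moves → checkmate.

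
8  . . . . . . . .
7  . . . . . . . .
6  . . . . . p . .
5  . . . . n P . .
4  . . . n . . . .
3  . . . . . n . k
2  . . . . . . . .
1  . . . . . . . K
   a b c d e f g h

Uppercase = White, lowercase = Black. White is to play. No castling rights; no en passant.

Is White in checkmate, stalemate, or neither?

stalemate

White to move; white king on h1.
In check: no.
King squares — g1: attacked by Nf3; g2: attacked by Kh3; h2: attacked by Nf3.
Legal moves for White: none.
Not in check and no legal moves → stalemate.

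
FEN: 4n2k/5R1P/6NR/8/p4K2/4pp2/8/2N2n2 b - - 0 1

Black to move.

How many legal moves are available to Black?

Black to move; king on h8.
In check: yes, from the white knight on g6.
Legal moves: none.
Count: 0.

0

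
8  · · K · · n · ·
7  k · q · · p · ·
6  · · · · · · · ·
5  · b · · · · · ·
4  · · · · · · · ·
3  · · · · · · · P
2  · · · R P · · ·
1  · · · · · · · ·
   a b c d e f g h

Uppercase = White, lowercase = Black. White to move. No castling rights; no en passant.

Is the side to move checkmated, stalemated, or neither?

neither

White to move; white king on c8.
In check: yes, from the black queen on c7.
King squares — b7: attacked by Ka7; c7: available; d7: attacked by Bb5; b8: attacked by Ka7; d8: attacked by Qc7.
Legal moves for White: Kxc7.
White is in check but has 1 legal move → neither.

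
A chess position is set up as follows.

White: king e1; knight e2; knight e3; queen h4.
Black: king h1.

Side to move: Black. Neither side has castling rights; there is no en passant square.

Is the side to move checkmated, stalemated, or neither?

checkmate

Black to move; black king on h1.
In check: yes, from the white queen on h4.
King squares — g1: attacked by Ne2; g2: attacked by Ne3; h2: attacked by Qh4.
Legal moves for Black: none.
In check with no legal moves → checkmate.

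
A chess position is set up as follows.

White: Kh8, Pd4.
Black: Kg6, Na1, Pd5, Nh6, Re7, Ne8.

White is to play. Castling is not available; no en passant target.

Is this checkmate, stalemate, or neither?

White to move; white king on h8.
In check: no.
King squares — g7: attacked by Kg6; h7: attacked by Kg6; g8: attacked by Nh6.
Legal moves for White: none.
Not in check and no legal moves → stalemate.

stalemate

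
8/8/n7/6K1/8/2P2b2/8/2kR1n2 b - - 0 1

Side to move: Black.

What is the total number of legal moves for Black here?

4

Black to move; king on c1.
In check: yes, from the white rook on d1.
Legal moves: Kc2, Kb2, Kxd1, Bxd1.
Count: 4.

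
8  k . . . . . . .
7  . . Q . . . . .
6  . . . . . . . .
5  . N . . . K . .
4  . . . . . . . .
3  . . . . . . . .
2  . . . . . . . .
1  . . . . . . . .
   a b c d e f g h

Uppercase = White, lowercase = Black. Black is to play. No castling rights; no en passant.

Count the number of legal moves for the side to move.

Black to move; king on a8.
In check: no.
Legal moves: none.
Count: 0.

0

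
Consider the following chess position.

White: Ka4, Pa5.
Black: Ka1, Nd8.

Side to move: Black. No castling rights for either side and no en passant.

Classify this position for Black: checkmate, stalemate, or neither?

Black to move; black king on a1.
In check: no.
Legal moves for Black: Nf7, Nb7, Ne6, Nc6, Kb2, Ka2, Kb1.
Black has 7 legal moves and is not in check → neither.

neither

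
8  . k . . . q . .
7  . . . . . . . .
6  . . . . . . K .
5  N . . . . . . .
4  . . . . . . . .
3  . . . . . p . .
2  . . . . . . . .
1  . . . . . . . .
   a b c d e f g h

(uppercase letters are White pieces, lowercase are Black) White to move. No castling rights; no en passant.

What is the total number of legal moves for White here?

White to move; king on g6.
In check: no.
Legal moves: Kh7, Kh5, Kg5, Nb7, Nc6+, Nc4, Nb3.
Count: 7.

7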